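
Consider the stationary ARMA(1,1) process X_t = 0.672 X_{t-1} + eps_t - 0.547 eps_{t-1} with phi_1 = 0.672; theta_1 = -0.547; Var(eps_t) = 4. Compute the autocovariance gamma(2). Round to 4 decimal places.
\gamma(2) = 0.3875

Multiply the model equation by X_{t-k} and take expectations. With theta_0 = psi_0 = 1 and psi_j the MA(infinity) weights, this gives
  gamma(k) - sum_i phi_i gamma(k-i) = c_k,
  c_k = sigma^2 * sum_{j=k..q} theta_j psi_{j-k}   (c_k = 0 for k > q),
using gamma(-m) = gamma(m).
psi-weights needed (psi_j = theta_j + sum_i phi_i psi_{j-i}):
  psi_1 = theta_1 + phi_1 = -0.547 + (0.672) = 0.125
Right-hand sides:
  c_0 = sigma^2 (1 + theta_1 psi_1) = 4 * (1 + (-0.547)(0.125)) = 4 * 0.931625 = 3.7265
  c_1 = sigma^2 theta_1 = 4 * (-0.547) = -2.188
  c_2 = 0
Equations for k = 0 and k = 1 (AR order 1):
  gamma(0) = phi_1 gamma(1) + c_0
  gamma(1) = phi_1 gamma(0) + c_1
Substituting the second into the first: gamma(0) (1 - phi_1^2) = c_0 + phi_1 c_1, so
  gamma(0) = (c_0 + phi_1 c_1) / (1 - phi_1^2) = (3.7265 + (0.672)(-2.188)) / (1 - (0.672)^2) = 2.256164 / 0.548416 = 4.113965.
  gamma(1) = phi_1 gamma(0) + c_1 = (0.672)(4.113965) + (-2.188) = 0.576584.
For k = 2 (> q): gamma(2) = phi_1 gamma(1) = (0.672)(0.576584) = 0.387465.
Therefore gamma(2) = 0.3875 (to 4 decimal places).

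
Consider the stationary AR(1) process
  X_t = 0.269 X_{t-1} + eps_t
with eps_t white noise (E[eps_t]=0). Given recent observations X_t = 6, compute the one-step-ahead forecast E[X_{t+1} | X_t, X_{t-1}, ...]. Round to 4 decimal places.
E[X_{t+1} \mid \mathcal F_t] = 1.6140

For an AR(p) model X_t = c + sum_i phi_i X_{t-i} + eps_t, the
one-step-ahead conditional mean is
  E[X_{t+1} | X_t, ...] = c + sum_i phi_i X_{t+1-i}.
Substitute known values:
  E[X_{t+1} | ...] = (0.269) * (6)
                   = 1.6140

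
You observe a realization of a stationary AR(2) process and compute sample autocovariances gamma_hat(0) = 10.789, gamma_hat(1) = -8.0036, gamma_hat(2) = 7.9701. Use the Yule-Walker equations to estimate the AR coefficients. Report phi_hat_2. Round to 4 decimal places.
\hat\phi_{2} = 0.4190

The Yule-Walker equations for an AR(p) process read, in matrix form,
  Gamma_p phi = r_p,   with   (Gamma_p)_{ij} = gamma(|i - j|),
                       (r_p)_i = gamma(i),   i,j = 1..p.
Substitute the sample gammas (Toeplitz matrix and right-hand side of size 2):
  Gamma_p = [[10.789, -8.0036], [-8.0036, 10.789]]
  r_p     = [-8.0036, 7.9701]
Written out:
  10.789 phi_1 - 8.0036 phi_2 = -8.0036
  -8.0036 phi_1 + 10.789 phi_2 = 7.9701
Solve by Cramer's rule:
  det = gamma(0)^2 - gamma(1)^2 = (10.789)^2 - (-8.0036)^2 = 116.402521 - 64.05761296 = 52.34490804
  phi_hat_1 = [gamma(1) gamma(0) - gamma(1) gamma(2)] / det = [(-8.0036)(10.789) - (-8.0036)(7.9701)] / 52.34490804 = -22.56134804 / 52.34490804 = -0.431
  phi_hat_2 = [gamma(0) gamma(2) - gamma(1)^2] / det = [(10.789)(7.9701) - (-8.0036)^2] / 52.34490804 = 21.93179594 / 52.34490804 = 0.419
So phi_hat = [-0.4310, 0.4190].
Therefore phi_hat_2 = 0.4190.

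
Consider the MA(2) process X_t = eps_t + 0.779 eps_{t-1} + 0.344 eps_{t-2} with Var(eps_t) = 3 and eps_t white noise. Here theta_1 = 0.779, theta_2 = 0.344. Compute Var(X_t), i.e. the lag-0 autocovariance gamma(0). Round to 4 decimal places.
\gamma(0) = 5.1755

For an MA(q) process X_t = eps_t + sum_i theta_i eps_{t-i} with
Var(eps_t) = sigma^2, the variance is
  gamma(0) = sigma^2 * (1 + sum_i theta_i^2).
  sum_i theta_i^2 = (0.779)^2 + (0.344)^2 = 0.606841 + 0.118336 = 0.725177.
  gamma(0) = 3 * (1 + 0.725177) = 3 * 1.725177 = 5.175531, which rounds to 5.1755.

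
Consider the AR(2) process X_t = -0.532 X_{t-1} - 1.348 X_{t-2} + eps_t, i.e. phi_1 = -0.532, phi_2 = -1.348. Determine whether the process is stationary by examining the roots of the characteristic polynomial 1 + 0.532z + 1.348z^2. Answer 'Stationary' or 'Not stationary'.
\text{Not stationary}

The AR(p) characteristic polynomial is P(z) = 1 + 0.532z + 1.348z^2.
Stationarity requires all roots to lie outside the unit circle, i.e. |z| > 1 for every root.
Set 1 + (0.532) z + (1.348) z^2 = 0, i.e. a z^2 + b z + c = 0 with a = 1.348, b = 0.532, c = 1.
Discriminant D = b^2 - 4ac = (0.532)^2 - 4*(1.348)*1 = 0.283024 - (5.392) = -5.108976.
D < 0, so the roots are the complex-conjugate pair z = (-b +/- i sqrt(-D)) / (2a) = -0.1973 +/- 0.8384i.
For a conjugate pair |z|^2 = z * conj(z) = (product of roots) = c/a = 1/(1.348) = 0.74184, so |z| = sqrt(0.74184) = 0.8613 for both roots.
Moduli of all roots: 0.8613, 0.8613.
All moduli strictly greater than 1? No.
Verdict: Not stationary.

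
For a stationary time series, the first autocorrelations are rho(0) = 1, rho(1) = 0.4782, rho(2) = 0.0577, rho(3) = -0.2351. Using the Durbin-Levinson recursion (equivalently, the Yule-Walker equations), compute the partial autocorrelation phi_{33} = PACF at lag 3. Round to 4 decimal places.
\phi_{33} = -0.2220

The PACF at lag k is phi_{kk}, the last component of the solution
to the Yule-Walker system G_k phi = r_k where
  (G_k)_{ij} = rho(|i - j|), (r_k)_i = rho(i), i,j = 1..k.
Equivalently, Durbin-Levinson gives phi_{kk} iteratively:
  phi_{11} = rho(1)
  phi_{kk} = [rho(k) - sum_{j=1..k-1} phi_{k-1,j} rho(k-j)]
            / [1 - sum_{j=1..k-1} phi_{k-1,j} rho(j)],
  phi_{k,j} = phi_{k-1,j} - phi_{kk} phi_{k-1,k-j},  j = 1..k-1.
Step k = 1:
  phi_11 = rho(1) = 0.4782.
Step k = 2:
  phi_22 = [rho(2) - phi_11 rho(1)] / [1 - phi_11 rho(1)] = [0.0577 - (0.4782)(0.4782)] / [1 - (0.4782)(0.4782)]
         = -0.17097524 / 0.77132476 = -0.221664.
  Update: phi_21 = phi_11 - phi_22 phi_11 = 0.4782 - (-0.221664)(0.4782) = 0.5842.
Step k = 3:
  phi_33 = [rho(3) - phi_21 rho(2) - phi_22 rho(1)] / [1 - phi_21 rho(1) - phi_22 rho(2)]
    numerator   = -0.2351 - (0.5842)(0.0577) - (-0.221664)(0.4782) = -0.16280842
    denominator = 1 - (0.5842)(0.4782) - (-0.221664)(0.0577) = 0.73342564
  phi_33 = -0.16280842 / 0.73342564 = -0.222.
Therefore phi_{33} = -0.2220.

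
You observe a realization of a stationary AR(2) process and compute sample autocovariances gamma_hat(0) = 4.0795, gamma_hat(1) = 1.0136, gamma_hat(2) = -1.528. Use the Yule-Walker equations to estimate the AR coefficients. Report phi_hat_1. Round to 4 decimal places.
\hat\phi_{1} = 0.3640

The Yule-Walker equations for an AR(p) process read, in matrix form,
  Gamma_p phi = r_p,   with   (Gamma_p)_{ij} = gamma(|i - j|),
                       (r_p)_i = gamma(i),   i,j = 1..p.
Substitute the sample gammas (Toeplitz matrix and right-hand side of size 2):
  Gamma_p = [[4.0795, 1.0136], [1.0136, 4.0795]]
  r_p     = [1.0136, -1.528]
Written out:
  4.0795 phi_1 + 1.0136 phi_2 = 1.0136
  1.0136 phi_1 + 4.0795 phi_2 = -1.528
Solve by Cramer's rule:
  det = gamma(0)^2 - gamma(1)^2 = (4.0795)^2 - (1.0136)^2 = 16.64232025 - 1.02738496 = 15.61493529
  phi_hat_1 = [gamma(1) gamma(0) - gamma(1) gamma(2)] / det = [(1.0136)(4.0795) - (1.0136)(-1.528)] / 15.61493529 = 5.683762 / 15.61493529 = 0.364
  phi_hat_2 = [gamma(0) gamma(2) - gamma(1)^2] / det = [(4.0795)(-1.528) - (1.0136)^2] / 15.61493529 = -7.26086096 / 15.61493529 = -0.465
So phi_hat = [0.3640, -0.4650].
Therefore phi_hat_1 = 0.3640.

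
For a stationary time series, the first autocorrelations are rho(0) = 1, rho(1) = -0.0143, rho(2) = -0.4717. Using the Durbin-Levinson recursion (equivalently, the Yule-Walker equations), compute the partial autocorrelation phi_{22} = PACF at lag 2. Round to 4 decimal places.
\phi_{22} = -0.4720

The PACF at lag k is phi_{kk}, the last component of the solution
to the Yule-Walker system G_k phi = r_k where
  (G_k)_{ij} = rho(|i - j|), (r_k)_i = rho(i), i,j = 1..k.
Equivalently, Durbin-Levinson gives phi_{kk} iteratively:
  phi_{11} = rho(1)
  phi_{kk} = [rho(k) - sum_{j=1..k-1} phi_{k-1,j} rho(k-j)]
            / [1 - sum_{j=1..k-1} phi_{k-1,j} rho(j)],
  phi_{k,j} = phi_{k-1,j} - phi_{kk} phi_{k-1,k-j},  j = 1..k-1.
Step k = 1:
  phi_11 = rho(1) = -0.0143.
Step k = 2:
  phi_22 = [rho(2) - phi_11 rho(1)] / [1 - phi_11 rho(1)] = [-0.4717 - (-0.0143)(-0.0143)] / [1 - (-0.0143)(-0.0143)]
         = -0.47190449 / 0.99979551 = -0.472.
Therefore phi_{22} = -0.4720.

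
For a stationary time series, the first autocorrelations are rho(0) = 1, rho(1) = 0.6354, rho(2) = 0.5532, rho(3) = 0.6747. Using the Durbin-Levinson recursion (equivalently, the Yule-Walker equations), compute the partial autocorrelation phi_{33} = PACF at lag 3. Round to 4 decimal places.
\phi_{33} = 0.4510

The PACF at lag k is phi_{kk}, the last component of the solution
to the Yule-Walker system G_k phi = r_k where
  (G_k)_{ij} = rho(|i - j|), (r_k)_i = rho(i), i,j = 1..k.
Equivalently, Durbin-Levinson gives phi_{kk} iteratively:
  phi_{11} = rho(1)
  phi_{kk} = [rho(k) - sum_{j=1..k-1} phi_{k-1,j} rho(k-j)]
            / [1 - sum_{j=1..k-1} phi_{k-1,j} rho(j)],
  phi_{k,j} = phi_{k-1,j} - phi_{kk} phi_{k-1,k-j},  j = 1..k-1.
Step k = 1:
  phi_11 = rho(1) = 0.6354.
Step k = 2:
  phi_22 = [rho(2) - phi_11 rho(1)] / [1 - phi_11 rho(1)] = [0.5532 - (0.6354)(0.6354)] / [1 - (0.6354)(0.6354)]
         = 0.14946684 / 0.59626684 = 0.250671.
  Update: phi_21 = phi_11 - phi_22 phi_11 = 0.6354 - (0.250671)(0.6354) = 0.476124.
Step k = 3:
  phi_33 = [rho(3) - phi_21 rho(2) - phi_22 rho(1)] / [1 - phi_21 rho(1) - phi_22 rho(2)]
    numerator   = 0.6747 - (0.476124)(0.5532) - (0.250671)(0.6354) = 0.25203203
    denominator = 1 - (0.476124)(0.6354) - (0.250671)(0.5532) = 0.55879983
  phi_33 = 0.25203203 / 0.55879983 = 0.451.
Therefore phi_{33} = 0.4510.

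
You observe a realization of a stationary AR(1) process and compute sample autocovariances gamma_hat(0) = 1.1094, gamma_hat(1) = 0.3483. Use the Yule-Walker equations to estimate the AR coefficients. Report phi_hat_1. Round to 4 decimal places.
\hat\phi_{1} = 0.3140

The Yule-Walker equations for an AR(p) process read, in matrix form,
  Gamma_p phi = r_p,   with   (Gamma_p)_{ij} = gamma(|i - j|),
                       (r_p)_i = gamma(i),   i,j = 1..p.
Substitute the sample gammas (Toeplitz matrix and right-hand side of size 1):
  Gamma_p = [[1.1094]]
  r_p     = [0.3483]
With p = 1 this is the single equation gamma(0) phi_1 = gamma(1):
  phi_hat_1 = gamma(1) / gamma(0) = 0.3483 / 1.1094 = 0.3140.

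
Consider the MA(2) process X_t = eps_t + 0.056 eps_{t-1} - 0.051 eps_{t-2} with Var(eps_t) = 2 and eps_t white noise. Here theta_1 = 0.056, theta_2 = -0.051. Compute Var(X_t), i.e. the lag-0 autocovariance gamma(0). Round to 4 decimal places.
\gamma(0) = 2.0115

For an MA(q) process X_t = eps_t + sum_i theta_i eps_{t-i} with
Var(eps_t) = sigma^2, the variance is
  gamma(0) = sigma^2 * (1 + sum_i theta_i^2).
  sum_i theta_i^2 = (0.056)^2 + (-0.051)^2 = 0.003136 + 0.002601 = 0.005737.
  gamma(0) = 2 * (1 + 0.005737) = 2 * 1.005737 = 2.011474, which rounds to 2.0115.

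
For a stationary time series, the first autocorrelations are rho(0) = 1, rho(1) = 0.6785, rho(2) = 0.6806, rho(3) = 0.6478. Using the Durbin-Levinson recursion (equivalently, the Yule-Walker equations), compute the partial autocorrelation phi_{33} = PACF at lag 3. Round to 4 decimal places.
\phi_{33} = 0.2169

The PACF at lag k is phi_{kk}, the last component of the solution
to the Yule-Walker system G_k phi = r_k where
  (G_k)_{ij} = rho(|i - j|), (r_k)_i = rho(i), i,j = 1..k.
Equivalently, Durbin-Levinson gives phi_{kk} iteratively:
  phi_{11} = rho(1)
  phi_{kk} = [rho(k) - sum_{j=1..k-1} phi_{k-1,j} rho(k-j)]
            / [1 - sum_{j=1..k-1} phi_{k-1,j} rho(j)],
  phi_{k,j} = phi_{k-1,j} - phi_{kk} phi_{k-1,k-j},  j = 1..k-1.
Step k = 1:
  phi_11 = rho(1) = 0.6785.
Step k = 2:
  phi_22 = [rho(2) - phi_11 rho(1)] / [1 - phi_11 rho(1)] = [0.6806 - (0.6785)(0.6785)] / [1 - (0.6785)(0.6785)]
         = 0.22023775 / 0.53963775 = 0.408121.
  Update: phi_21 = phi_11 - phi_22 phi_11 = 0.6785 - (0.408121)(0.6785) = 0.40159.
Step k = 3:
  phi_33 = [rho(3) - phi_21 rho(2) - phi_22 rho(1)] / [1 - phi_21 rho(1) - phi_22 rho(2)]
    numerator   = 0.6478 - (0.40159)(0.6806) - (0.408121)(0.6785) = 0.09756771
    denominator = 1 - (0.40159)(0.6785) - (0.408121)(0.6806) = 0.449754
  phi_33 = 0.09756771 / 0.449754 = 0.2169.
Therefore phi_{33} = 0.2169.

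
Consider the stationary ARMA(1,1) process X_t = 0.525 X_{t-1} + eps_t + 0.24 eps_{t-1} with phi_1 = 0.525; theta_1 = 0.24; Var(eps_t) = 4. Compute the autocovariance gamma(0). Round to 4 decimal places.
\gamma(0) = 7.2316

Multiply the model equation by X_{t-k} and take expectations. With theta_0 = psi_0 = 1 and psi_j the MA(infinity) weights, this gives
  gamma(k) - sum_i phi_i gamma(k-i) = c_k,
  c_k = sigma^2 * sum_{j=k..q} theta_j psi_{j-k}   (c_k = 0 for k > q),
using gamma(-m) = gamma(m).
psi-weights needed (psi_j = theta_j + sum_i phi_i psi_{j-i}):
  psi_1 = theta_1 + phi_1 = 0.24 + (0.525) = 0.765
Right-hand sides:
  c_0 = sigma^2 (1 + theta_1 psi_1) = 4 * (1 + (0.24)(0.765)) = 4 * 1.1836 = 4.7344
  c_1 = sigma^2 theta_1 = 4 * (0.24) = 0.96
  c_2 = 0
Equations for k = 0 and k = 1 (AR order 1):
  gamma(0) = phi_1 gamma(1) + c_0
  gamma(1) = phi_1 gamma(0) + c_1
Substituting the second into the first: gamma(0) (1 - phi_1^2) = c_0 + phi_1 c_1, so
  gamma(0) = (c_0 + phi_1 c_1) / (1 - phi_1^2) = (4.7344 + (0.525)(0.96)) / (1 - (0.525)^2) = 5.2384 / 0.724375 = 7.231613.
Therefore gamma(0) = 7.2316 (to 4 decimal places).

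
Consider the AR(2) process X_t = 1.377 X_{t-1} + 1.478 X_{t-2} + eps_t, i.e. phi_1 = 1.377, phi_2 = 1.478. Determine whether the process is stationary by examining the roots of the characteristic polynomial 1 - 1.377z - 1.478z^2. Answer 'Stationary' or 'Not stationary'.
\text{Not stationary}

The AR(p) characteristic polynomial is P(z) = 1 - 1.377z - 1.478z^2.
Stationarity requires all roots to lie outside the unit circle, i.e. |z| > 1 for every root.
Set 1 + (-1.377) z + (-1.478) z^2 = 0, i.e. a z^2 + b z + c = 0 with a = -1.478, b = -1.377, c = 1.
Discriminant D = b^2 - 4ac = (-1.377)^2 - 4*(-1.478)*1 = 1.896129 - (-5.912) = 7.808129.
D >= 0, so the roots are real: z = (-b +/- sqrt(D)) / (2a) = (1.377 +/- 2.794303) / (-2.956).
  z_1 = (1.377 + 2.794303) / (-2.956) = -1.4111,   |z_1| = 1.4111.
  z_2 = (1.377 - 2.794303) / (-2.956) = 0.4795,   |z_2| = 0.4795.
Moduli of all roots: 1.4111, 0.4795.
All moduli strictly greater than 1? No.
Verdict: Not stationary.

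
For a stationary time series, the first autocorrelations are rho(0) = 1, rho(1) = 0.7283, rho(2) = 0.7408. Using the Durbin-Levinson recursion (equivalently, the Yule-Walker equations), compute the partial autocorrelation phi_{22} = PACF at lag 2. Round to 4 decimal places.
\phi_{22} = 0.4480

The PACF at lag k is phi_{kk}, the last component of the solution
to the Yule-Walker system G_k phi = r_k where
  (G_k)_{ij} = rho(|i - j|), (r_k)_i = rho(i), i,j = 1..k.
Equivalently, Durbin-Levinson gives phi_{kk} iteratively:
  phi_{11} = rho(1)
  phi_{kk} = [rho(k) - sum_{j=1..k-1} phi_{k-1,j} rho(k-j)]
            / [1 - sum_{j=1..k-1} phi_{k-1,j} rho(j)],
  phi_{k,j} = phi_{k-1,j} - phi_{kk} phi_{k-1,k-j},  j = 1..k-1.
Step k = 1:
  phi_11 = rho(1) = 0.7283.
Step k = 2:
  phi_22 = [rho(2) - phi_11 rho(1)] / [1 - phi_11 rho(1)] = [0.7408 - (0.7283)(0.7283)] / [1 - (0.7283)(0.7283)]
         = 0.21037911 / 0.46957911 = 0.448.
Therefore phi_{22} = 0.4480.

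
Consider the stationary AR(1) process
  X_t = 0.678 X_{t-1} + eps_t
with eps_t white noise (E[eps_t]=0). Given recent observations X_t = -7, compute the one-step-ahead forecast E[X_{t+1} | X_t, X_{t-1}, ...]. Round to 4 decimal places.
E[X_{t+1} \mid \mathcal F_t] = -4.7460

For an AR(p) model X_t = c + sum_i phi_i X_{t-i} + eps_t, the
one-step-ahead conditional mean is
  E[X_{t+1} | X_t, ...] = c + sum_i phi_i X_{t+1-i}.
Substitute known values:
  E[X_{t+1} | ...] = (0.678) * (-7)
                   = -4.7460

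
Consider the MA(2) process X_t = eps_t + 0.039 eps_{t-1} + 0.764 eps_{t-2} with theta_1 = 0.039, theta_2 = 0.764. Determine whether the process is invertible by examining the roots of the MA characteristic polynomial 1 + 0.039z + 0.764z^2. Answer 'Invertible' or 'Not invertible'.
\text{Invertible}

The MA(q) characteristic polynomial is P(z) = 1 + 0.039z + 0.764z^2.
Invertibility requires all roots to lie outside the unit circle, i.e. |z| > 1 for every root.
Set 1 + (0.039) z + (0.764) z^2 = 0, i.e. a z^2 + b z + c = 0 with a = 0.764, b = 0.039, c = 1.
Discriminant D = b^2 - 4ac = (0.039)^2 - 4*(0.764)*1 = 0.001521 - (3.056) = -3.054479.
D < 0, so the roots are the complex-conjugate pair z = (-b +/- i sqrt(-D)) / (2a) = -0.0255 +/- 1.1438i.
For a conjugate pair |z|^2 = z * conj(z) = (product of roots) = c/a = 1/(0.764) = 1.308901, so |z| = sqrt(1.308901) = 1.1441 for both roots.
Moduli of all roots: 1.1441, 1.1441.
All moduli strictly greater than 1? Yes.
Verdict: Invertible.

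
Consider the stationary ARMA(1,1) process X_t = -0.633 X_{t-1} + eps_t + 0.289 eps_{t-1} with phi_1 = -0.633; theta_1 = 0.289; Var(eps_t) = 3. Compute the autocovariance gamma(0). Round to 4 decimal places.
\gamma(0) = 3.5924

Multiply the model equation by X_{t-k} and take expectations. With theta_0 = psi_0 = 1 and psi_j the MA(infinity) weights, this gives
  gamma(k) - sum_i phi_i gamma(k-i) = c_k,
  c_k = sigma^2 * sum_{j=k..q} theta_j psi_{j-k}   (c_k = 0 for k > q),
using gamma(-m) = gamma(m).
psi-weights needed (psi_j = theta_j + sum_i phi_i psi_{j-i}):
  psi_1 = theta_1 + phi_1 = 0.289 + (-0.633) = -0.344
Right-hand sides:
  c_0 = sigma^2 (1 + theta_1 psi_1) = 3 * (1 + (0.289)(-0.344)) = 3 * 0.900584 = 2.701752
  c_1 = sigma^2 theta_1 = 3 * (0.289) = 0.867
  c_2 = 0
Equations for k = 0 and k = 1 (AR order 1):
  gamma(0) = phi_1 gamma(1) + c_0
  gamma(1) = phi_1 gamma(0) + c_1
Substituting the second into the first: gamma(0) (1 - phi_1^2) = c_0 + phi_1 c_1, so
  gamma(0) = (c_0 + phi_1 c_1) / (1 - phi_1^2) = (2.701752 + (-0.633)(0.867)) / (1 - (-0.633)^2) = 2.152941 / 0.599311 = 3.59236.
Therefore gamma(0) = 3.5924 (to 4 decimal places).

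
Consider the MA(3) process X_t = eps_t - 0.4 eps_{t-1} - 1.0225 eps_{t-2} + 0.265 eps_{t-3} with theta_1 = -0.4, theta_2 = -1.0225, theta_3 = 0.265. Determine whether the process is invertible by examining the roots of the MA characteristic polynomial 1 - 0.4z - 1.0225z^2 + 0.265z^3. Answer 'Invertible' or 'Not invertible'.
\text{Not invertible}

The MA(q) characteristic polynomial is P(z) = 1 - 0.4z - 1.0225z^2 + 0.265z^3.
Invertibility requires all roots to lie outside the unit circle, i.e. |z| > 1 for every root.
Degree 3: look for a simple real root z0 first, then factor out (1 - z/z0) and solve the remaining quadratic.
Testing z0 = 4: P(4) = 1 + (-0.4)(4) + (-1.0225)(4)^2 + (0.265)(4)^3
  = 1 + (-1.6) + (-16.36) + (16.96) = 0.  So z_0 = 4 is a root, |z_0| = 4.
Divide out the factor (1 - 0.25 z) = (1 - z/z0) (since 1/z0 = 0.25):
  P(z) = (1 - 0.25 z)(1 + (-0.15) z + (-1.06) z^2)
  [check: z-coef -0.15 - (0.25) = -0.4; z^2-coef -1.06 - (0.25)(-0.15) = -1.0225; z^3-coef -(0.25)(-1.06) = 0.265.]
Remaining roots from the quadratic factor 1 + (-0.15) z + (-1.06) z^2:
  Set 1 + (-0.15) z + (-1.06) z^2 = 0, i.e. a z^2 + b z + c = 0 with a = -1.06, b = -0.15, c = 1.
  Discriminant D = b^2 - 4ac = (-0.15)^2 - 4*(-1.06)*1 = 0.0225 - (-4.24) = 4.2625.
  D >= 0, so the roots are real: z = (-b +/- sqrt(D)) / (2a) = (0.15 +/- 2.064582) / (-2.12).
    z_1 = (0.15 + 2.064582) / (-2.12) = -1.0446,   |z_1| = 1.0446.
    z_2 = (0.15 - 2.064582) / (-2.12) = 0.9031,   |z_2| = 0.9031.
Moduli of all roots: 4.0000, 1.0446, 0.9031.
All moduli strictly greater than 1? No.
Verdict: Not invertible.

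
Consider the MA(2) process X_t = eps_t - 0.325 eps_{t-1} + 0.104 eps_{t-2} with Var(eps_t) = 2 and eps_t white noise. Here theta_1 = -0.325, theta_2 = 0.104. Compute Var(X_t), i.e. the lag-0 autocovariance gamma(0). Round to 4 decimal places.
\gamma(0) = 2.2329

For an MA(q) process X_t = eps_t + sum_i theta_i eps_{t-i} with
Var(eps_t) = sigma^2, the variance is
  gamma(0) = sigma^2 * (1 + sum_i theta_i^2).
  sum_i theta_i^2 = (-0.325)^2 + (0.104)^2 = 0.105625 + 0.010816 = 0.116441.
  gamma(0) = 2 * (1 + 0.116441) = 2 * 1.116441 = 2.232882, which rounds to 2.2329.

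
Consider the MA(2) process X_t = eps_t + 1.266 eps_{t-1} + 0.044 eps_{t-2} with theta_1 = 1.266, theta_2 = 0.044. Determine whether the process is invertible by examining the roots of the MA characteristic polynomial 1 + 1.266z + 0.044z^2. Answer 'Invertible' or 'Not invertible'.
\text{Not invertible}

The MA(q) characteristic polynomial is P(z) = 1 + 1.266z + 0.044z^2.
Invertibility requires all roots to lie outside the unit circle, i.e. |z| > 1 for every root.
Set 1 + (1.266) z + (0.044) z^2 = 0, i.e. a z^2 + b z + c = 0 with a = 0.044, b = 1.266, c = 1.
Discriminant D = b^2 - 4ac = (1.266)^2 - 4*(0.044)*1 = 1.602756 - (0.176) = 1.426756.
D >= 0, so the roots are real: z = (-b +/- sqrt(D)) / (2a) = (-1.266 +/- 1.194469) / (0.088).
  z_1 = (-1.266 + 1.194469) / (0.088) = -0.8129,   |z_1| = 0.8129.
  z_2 = (-1.266 - 1.194469) / (0.088) = -27.9599,   |z_2| = 27.9599.
Moduli of all roots: 0.8129, 27.9599.
All moduli strictly greater than 1? No.
Verdict: Not invertible.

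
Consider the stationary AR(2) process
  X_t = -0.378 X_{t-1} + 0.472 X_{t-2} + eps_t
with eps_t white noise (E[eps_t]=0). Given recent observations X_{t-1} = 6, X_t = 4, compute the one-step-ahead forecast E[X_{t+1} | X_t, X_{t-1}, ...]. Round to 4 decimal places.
E[X_{t+1} \mid \mathcal F_t] = 1.3200

For an AR(p) model X_t = c + sum_i phi_i X_{t-i} + eps_t, the
one-step-ahead conditional mean is
  E[X_{t+1} | X_t, ...] = c + sum_i phi_i X_{t+1-i}.
Substitute known values:
  E[X_{t+1} | ...] = (-0.378) * (4) + (0.472) * (6)
                   = 1.3200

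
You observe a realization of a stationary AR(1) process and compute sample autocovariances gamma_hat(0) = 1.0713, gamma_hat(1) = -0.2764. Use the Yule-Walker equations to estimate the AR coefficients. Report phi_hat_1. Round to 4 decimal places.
\hat\phi_{1} = -0.2580

The Yule-Walker equations for an AR(p) process read, in matrix form,
  Gamma_p phi = r_p,   with   (Gamma_p)_{ij} = gamma(|i - j|),
                       (r_p)_i = gamma(i),   i,j = 1..p.
Substitute the sample gammas (Toeplitz matrix and right-hand side of size 1):
  Gamma_p = [[1.0713]]
  r_p     = [-0.2764]
With p = 1 this is the single equation gamma(0) phi_1 = gamma(1):
  phi_hat_1 = gamma(1) / gamma(0) = -0.2764 / 1.0713 = -0.2580.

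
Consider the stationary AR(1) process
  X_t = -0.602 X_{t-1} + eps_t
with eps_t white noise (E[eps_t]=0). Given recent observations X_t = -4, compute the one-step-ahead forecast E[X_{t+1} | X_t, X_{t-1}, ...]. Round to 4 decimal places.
E[X_{t+1} \mid \mathcal F_t] = 2.4080

For an AR(p) model X_t = c + sum_i phi_i X_{t-i} + eps_t, the
one-step-ahead conditional mean is
  E[X_{t+1} | X_t, ...] = c + sum_i phi_i X_{t+1-i}.
Substitute known values:
  E[X_{t+1} | ...] = (-0.602) * (-4)
                   = 2.4080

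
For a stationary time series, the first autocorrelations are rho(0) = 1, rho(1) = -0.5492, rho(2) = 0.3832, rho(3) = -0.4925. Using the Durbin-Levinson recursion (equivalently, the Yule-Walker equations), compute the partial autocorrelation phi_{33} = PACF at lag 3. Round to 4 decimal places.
\phi_{33} = -0.3520

The PACF at lag k is phi_{kk}, the last component of the solution
to the Yule-Walker system G_k phi = r_k where
  (G_k)_{ij} = rho(|i - j|), (r_k)_i = rho(i), i,j = 1..k.
Equivalently, Durbin-Levinson gives phi_{kk} iteratively:
  phi_{11} = rho(1)
  phi_{kk} = [rho(k) - sum_{j=1..k-1} phi_{k-1,j} rho(k-j)]
            / [1 - sum_{j=1..k-1} phi_{k-1,j} rho(j)],
  phi_{k,j} = phi_{k-1,j} - phi_{kk} phi_{k-1,k-j},  j = 1..k-1.
Step k = 1:
  phi_11 = rho(1) = -0.5492.
Step k = 2:
  phi_22 = [rho(2) - phi_11 rho(1)] / [1 - phi_11 rho(1)] = [0.3832 - (-0.5492)(-0.5492)] / [1 - (-0.5492)(-0.5492)]
         = 0.08157936 / 0.69837936 = 0.116812.
  Update: phi_21 = phi_11 - phi_22 phi_11 = -0.5492 - (0.116812)(-0.5492) = -0.485047.
Step k = 3:
  phi_33 = [rho(3) - phi_21 rho(2) - phi_22 rho(1)] / [1 - phi_21 rho(1) - phi_22 rho(2)]
    numerator   = -0.4925 - (-0.485047)(0.3832) - (0.116812)(-0.5492) = -0.24247677
    denominator = 1 - (-0.485047)(-0.5492) - (0.116812)(0.3832) = 0.68884988
  phi_33 = -0.24247677 / 0.68884988 = -0.352.
Therefore phi_{33} = -0.3520.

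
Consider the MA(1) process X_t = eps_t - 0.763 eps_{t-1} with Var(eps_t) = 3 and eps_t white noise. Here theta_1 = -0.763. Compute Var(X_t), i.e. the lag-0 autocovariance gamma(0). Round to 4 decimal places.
\gamma(0) = 4.7465

For an MA(q) process X_t = eps_t + sum_i theta_i eps_{t-i} with
Var(eps_t) = sigma^2, the variance is
  gamma(0) = sigma^2 * (1 + sum_i theta_i^2).
  sum_i theta_i^2 = (-0.763)^2 = 0.582169.
  gamma(0) = 3 * (1 + 0.582169) = 3 * 1.582169 = 4.746507, which rounds to 4.7465.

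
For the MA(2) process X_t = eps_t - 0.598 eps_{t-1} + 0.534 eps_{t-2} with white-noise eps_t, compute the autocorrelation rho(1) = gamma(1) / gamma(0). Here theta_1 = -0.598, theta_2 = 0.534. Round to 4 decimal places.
\rho(1) = -0.5584

For an MA(q) process with theta_0 = 1, the autocovariance is
  gamma(k) = sigma^2 * sum_{i=0..q-k} theta_i * theta_{i+k},
and rho(k) = gamma(k) / gamma(0). Sigma^2 cancels.
  numerator   = (1)*(-0.598) + (-0.598)*(0.534) = -0.917332.
  denominator = (1)^2 + (-0.598)^2 + (0.534)^2 = 1.64276.
  rho(1) = -0.917332 / 1.64276 = -0.5584.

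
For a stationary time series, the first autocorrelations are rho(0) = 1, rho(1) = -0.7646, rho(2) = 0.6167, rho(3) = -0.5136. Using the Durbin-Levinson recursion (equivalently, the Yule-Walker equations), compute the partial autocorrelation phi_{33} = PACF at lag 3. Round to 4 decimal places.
\phi_{33} = -0.0471

The PACF at lag k is phi_{kk}, the last component of the solution
to the Yule-Walker system G_k phi = r_k where
  (G_k)_{ij} = rho(|i - j|), (r_k)_i = rho(i), i,j = 1..k.
Equivalently, Durbin-Levinson gives phi_{kk} iteratively:
  phi_{11} = rho(1)
  phi_{kk} = [rho(k) - sum_{j=1..k-1} phi_{k-1,j} rho(k-j)]
            / [1 - sum_{j=1..k-1} phi_{k-1,j} rho(j)],
  phi_{k,j} = phi_{k-1,j} - phi_{kk} phi_{k-1,k-j},  j = 1..k-1.
Step k = 1:
  phi_11 = rho(1) = -0.7646.
Step k = 2:
  phi_22 = [rho(2) - phi_11 rho(1)] / [1 - phi_11 rho(1)] = [0.6167 - (-0.7646)(-0.7646)] / [1 - (-0.7646)(-0.7646)]
         = 0.03208684 / 0.41538684 = 0.077246.
  Update: phi_21 = phi_11 - phi_22 phi_11 = -0.7646 - (0.077246)(-0.7646) = -0.705538.
Step k = 3:
  phi_33 = [rho(3) - phi_21 rho(2) - phi_22 rho(1)] / [1 - phi_21 rho(1) - phi_22 rho(2)]
    numerator   = -0.5136 - (-0.705538)(0.6167) - (0.077246)(-0.7646) = -0.0194327
    denominator = 1 - (-0.705538)(-0.7646) - (0.077246)(0.6167) = 0.41290827
  phi_33 = -0.0194327 / 0.41290827 = -0.0471.
Therefore phi_{33} = -0.0471.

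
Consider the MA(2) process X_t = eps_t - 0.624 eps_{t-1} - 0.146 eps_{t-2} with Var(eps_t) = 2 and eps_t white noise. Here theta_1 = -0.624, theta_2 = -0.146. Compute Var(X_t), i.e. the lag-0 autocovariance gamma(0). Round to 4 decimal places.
\gamma(0) = 2.8214

For an MA(q) process X_t = eps_t + sum_i theta_i eps_{t-i} with
Var(eps_t) = sigma^2, the variance is
  gamma(0) = sigma^2 * (1 + sum_i theta_i^2).
  sum_i theta_i^2 = (-0.624)^2 + (-0.146)^2 = 0.389376 + 0.021316 = 0.410692.
  gamma(0) = 2 * (1 + 0.410692) = 2 * 1.410692 = 2.821384, which rounds to 2.8214.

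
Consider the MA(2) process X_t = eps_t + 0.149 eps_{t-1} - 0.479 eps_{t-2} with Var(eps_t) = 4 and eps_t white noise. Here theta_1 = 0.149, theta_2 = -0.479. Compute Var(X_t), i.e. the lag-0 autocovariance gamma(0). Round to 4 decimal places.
\gamma(0) = 5.0066

For an MA(q) process X_t = eps_t + sum_i theta_i eps_{t-i} with
Var(eps_t) = sigma^2, the variance is
  gamma(0) = sigma^2 * (1 + sum_i theta_i^2).
  sum_i theta_i^2 = (0.149)^2 + (-0.479)^2 = 0.022201 + 0.229441 = 0.251642.
  gamma(0) = 4 * (1 + 0.251642) = 4 * 1.251642 = 5.006568, which rounds to 5.0066.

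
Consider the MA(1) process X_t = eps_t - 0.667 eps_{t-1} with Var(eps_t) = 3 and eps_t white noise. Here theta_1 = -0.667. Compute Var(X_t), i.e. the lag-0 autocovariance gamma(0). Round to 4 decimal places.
\gamma(0) = 4.3347

For an MA(q) process X_t = eps_t + sum_i theta_i eps_{t-i} with
Var(eps_t) = sigma^2, the variance is
  gamma(0) = sigma^2 * (1 + sum_i theta_i^2).
  sum_i theta_i^2 = (-0.667)^2 = 0.444889.
  gamma(0) = 3 * (1 + 0.444889) = 3 * 1.444889 = 4.334667, which rounds to 4.3347.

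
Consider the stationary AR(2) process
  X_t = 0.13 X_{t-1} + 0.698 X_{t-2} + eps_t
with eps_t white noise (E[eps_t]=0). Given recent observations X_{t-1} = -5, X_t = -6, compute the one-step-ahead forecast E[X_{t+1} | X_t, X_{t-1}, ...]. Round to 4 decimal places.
E[X_{t+1} \mid \mathcal F_t] = -4.2700

For an AR(p) model X_t = c + sum_i phi_i X_{t-i} + eps_t, the
one-step-ahead conditional mean is
  E[X_{t+1} | X_t, ...] = c + sum_i phi_i X_{t+1-i}.
Substitute known values:
  E[X_{t+1} | ...] = (0.13) * (-6) + (0.698) * (-5)
                   = -4.2700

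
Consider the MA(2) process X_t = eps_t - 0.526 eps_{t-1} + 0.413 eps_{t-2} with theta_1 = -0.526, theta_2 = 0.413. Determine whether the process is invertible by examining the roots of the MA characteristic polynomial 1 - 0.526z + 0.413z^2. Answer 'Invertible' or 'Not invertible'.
\text{Invertible}

The MA(q) characteristic polynomial is P(z) = 1 - 0.526z + 0.413z^2.
Invertibility requires all roots to lie outside the unit circle, i.e. |z| > 1 for every root.
Set 1 + (-0.526) z + (0.413) z^2 = 0, i.e. a z^2 + b z + c = 0 with a = 0.413, b = -0.526, c = 1.
Discriminant D = b^2 - 4ac = (-0.526)^2 - 4*(0.413)*1 = 0.276676 - (1.652) = -1.375324.
D < 0, so the roots are the complex-conjugate pair z = (-b +/- i sqrt(-D)) / (2a) = 0.6368 +/- 1.4198i.
For a conjugate pair |z|^2 = z * conj(z) = (product of roots) = c/a = 1/(0.413) = 2.421308, so |z| = sqrt(2.421308) = 1.5561 for both roots.
Moduli of all roots: 1.5561, 1.5561.
All moduli strictly greater than 1? Yes.
Verdict: Invertible.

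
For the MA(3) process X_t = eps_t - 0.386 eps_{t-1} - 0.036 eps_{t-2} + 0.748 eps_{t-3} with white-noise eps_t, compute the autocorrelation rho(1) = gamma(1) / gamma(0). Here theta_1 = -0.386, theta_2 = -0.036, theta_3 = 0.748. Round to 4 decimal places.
\rho(1) = -0.2334

For an MA(q) process with theta_0 = 1, the autocovariance is
  gamma(k) = sigma^2 * sum_{i=0..q-k} theta_i * theta_{i+k},
and rho(k) = gamma(k) / gamma(0). Sigma^2 cancels.
  numerator   = (1)*(-0.386) + (-0.386)*(-0.036) + (-0.036)*(0.748) = -0.399032.
  denominator = (1)^2 + (-0.386)^2 + (-0.036)^2 + (0.748)^2 = 1.709796.
  rho(1) = -0.399032 / 1.709796 = -0.2334.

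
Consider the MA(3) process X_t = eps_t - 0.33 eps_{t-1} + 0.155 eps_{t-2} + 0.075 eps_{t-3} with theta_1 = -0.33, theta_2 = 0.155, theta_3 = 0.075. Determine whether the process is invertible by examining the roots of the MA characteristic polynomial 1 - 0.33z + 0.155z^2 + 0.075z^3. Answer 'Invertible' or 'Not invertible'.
\text{Invertible}

The MA(q) characteristic polynomial is P(z) = 1 - 0.33z + 0.155z^2 + 0.075z^3.
Invertibility requires all roots to lie outside the unit circle, i.e. |z| > 1 for every root.
Degree 3: look for a simple real root z0 first, then factor out (1 - z/z0) and solve the remaining quadratic.
Testing z0 = -4: P(-4) = 1 + (-0.33)(-4) + (0.155)(-4)^2 + (0.075)(-4)^3
  = 1 + (1.32) + (2.48) + (-4.8) = 0.  So z_0 = -4 is a root, |z_0| = 4.
Divide out the factor (1 + 0.25 z) = (1 - z/z0) (since 1/z0 = -0.25):
  P(z) = (1 + 0.25 z)(1 + (-0.58) z + (0.3) z^2)
  [check: z-coef -0.58 - (-0.25) = -0.33; z^2-coef 0.3 - (-0.25)(-0.58) = 0.155; z^3-coef -(-0.25)(0.3) = 0.075.]
Remaining roots from the quadratic factor 1 + (-0.58) z + (0.3) z^2:
  Set 1 + (-0.58) z + (0.3) z^2 = 0, i.e. a z^2 + b z + c = 0 with a = 0.3, b = -0.58, c = 1.
  Discriminant D = b^2 - 4ac = (-0.58)^2 - 4*(0.3)*1 = 0.3364 - (1.2) = -0.8636.
  D < 0, so the roots are the complex-conjugate pair z = (-b +/- i sqrt(-D)) / (2a) = 0.9667 +/- 1.5488i.
  For a conjugate pair |z|^2 = z * conj(z) = (product of roots) = c/a = 1/(0.3) = 3.333333, so |z| = sqrt(3.333333) = 1.8257 for both roots.
Moduli of all roots: 4.0000, 1.8257, 1.8257.
All moduli strictly greater than 1? Yes.
Verdict: Invertible.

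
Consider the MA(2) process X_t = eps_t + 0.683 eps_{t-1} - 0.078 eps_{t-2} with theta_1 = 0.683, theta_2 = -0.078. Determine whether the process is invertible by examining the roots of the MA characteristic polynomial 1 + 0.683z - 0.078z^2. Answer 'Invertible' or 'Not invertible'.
\text{Invertible}

The MA(q) characteristic polynomial is P(z) = 1 + 0.683z - 0.078z^2.
Invertibility requires all roots to lie outside the unit circle, i.e. |z| > 1 for every root.
Set 1 + (0.683) z + (-0.078) z^2 = 0, i.e. a z^2 + b z + c = 0 with a = -0.078, b = 0.683, c = 1.
Discriminant D = b^2 - 4ac = (0.683)^2 - 4*(-0.078)*1 = 0.466489 - (-0.312) = 0.778489.
D >= 0, so the roots are real: z = (-b +/- sqrt(D)) / (2a) = (-0.683 +/- 0.88232) / (-0.156).
  z_1 = (-0.683 + 0.88232) / (-0.156) = -1.2777,   |z_1| = 1.2777.
  z_2 = (-0.683 - 0.88232) / (-0.156) = 10.0341,   |z_2| = 10.0341.
Moduli of all roots: 1.2777, 10.0341.
All moduli strictly greater than 1? Yes.
Verdict: Invertible.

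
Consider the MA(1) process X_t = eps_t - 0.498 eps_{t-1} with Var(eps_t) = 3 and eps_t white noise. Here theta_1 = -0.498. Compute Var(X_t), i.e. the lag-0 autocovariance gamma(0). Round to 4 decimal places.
\gamma(0) = 3.7440

For an MA(q) process X_t = eps_t + sum_i theta_i eps_{t-i} with
Var(eps_t) = sigma^2, the variance is
  gamma(0) = sigma^2 * (1 + sum_i theta_i^2).
  sum_i theta_i^2 = (-0.498)^2 = 0.248004.
  gamma(0) = 3 * (1 + 0.248004) = 3 * 1.248004 = 3.744012, which rounds to 3.7440.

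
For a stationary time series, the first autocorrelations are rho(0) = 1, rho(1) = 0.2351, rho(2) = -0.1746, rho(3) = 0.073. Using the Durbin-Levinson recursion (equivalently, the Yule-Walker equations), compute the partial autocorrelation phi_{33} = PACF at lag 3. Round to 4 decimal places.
\phi_{33} = 0.2039

The PACF at lag k is phi_{kk}, the last component of the solution
to the Yule-Walker system G_k phi = r_k where
  (G_k)_{ij} = rho(|i - j|), (r_k)_i = rho(i), i,j = 1..k.
Equivalently, Durbin-Levinson gives phi_{kk} iteratively:
  phi_{11} = rho(1)
  phi_{kk} = [rho(k) - sum_{j=1..k-1} phi_{k-1,j} rho(k-j)]
            / [1 - sum_{j=1..k-1} phi_{k-1,j} rho(j)],
  phi_{k,j} = phi_{k-1,j} - phi_{kk} phi_{k-1,k-j},  j = 1..k-1.
Step k = 1:
  phi_11 = rho(1) = 0.2351.
Step k = 2:
  phi_22 = [rho(2) - phi_11 rho(1)] / [1 - phi_11 rho(1)] = [-0.1746 - (0.2351)(0.2351)] / [1 - (0.2351)(0.2351)]
         = -0.22987201 / 0.94472799 = -0.243321.
  Update: phi_21 = phi_11 - phi_22 phi_11 = 0.2351 - (-0.243321)(0.2351) = 0.292305.
Step k = 3:
  phi_33 = [rho(3) - phi_21 rho(2) - phi_22 rho(1)] / [1 - phi_21 rho(1) - phi_22 rho(2)]
    numerator   = 0.073 - (0.292305)(-0.1746) - (-0.243321)(0.2351) = 0.18124114
    denominator = 1 - (0.292305)(0.2351) - (-0.243321)(-0.1746) = 0.88879534
  phi_33 = 0.18124114 / 0.88879534 = 0.2039.
Therefore phi_{33} = 0.2039.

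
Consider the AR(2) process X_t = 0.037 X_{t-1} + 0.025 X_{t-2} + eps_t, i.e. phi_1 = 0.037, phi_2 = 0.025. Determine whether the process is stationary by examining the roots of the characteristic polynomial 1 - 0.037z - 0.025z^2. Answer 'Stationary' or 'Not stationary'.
\text{Stationary}

The AR(p) characteristic polynomial is P(z) = 1 - 0.037z - 0.025z^2.
Stationarity requires all roots to lie outside the unit circle, i.e. |z| > 1 for every root.
Set 1 + (-0.037) z + (-0.025) z^2 = 0, i.e. a z^2 + b z + c = 0 with a = -0.025, b = -0.037, c = 1.
Discriminant D = b^2 - 4ac = (-0.037)^2 - 4*(-0.025)*1 = 0.001369 - (-0.1) = 0.101369.
D >= 0, so the roots are real: z = (-b +/- sqrt(D)) / (2a) = (0.037 +/- 0.318385) / (-0.05).
  z_1 = (0.037 + 0.318385) / (-0.05) = -7.1077,   |z_1| = 7.1077.
  z_2 = (0.037 - 0.318385) / (-0.05) = 5.6277,   |z_2| = 5.6277.
Moduli of all roots: 7.1077, 5.6277.
All moduli strictly greater than 1? Yes.
Verdict: Stationary.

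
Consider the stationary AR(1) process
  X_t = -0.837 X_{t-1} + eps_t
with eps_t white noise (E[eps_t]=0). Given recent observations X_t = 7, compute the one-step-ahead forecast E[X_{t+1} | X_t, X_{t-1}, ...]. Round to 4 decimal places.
E[X_{t+1} \mid \mathcal F_t] = -5.8590

For an AR(p) model X_t = c + sum_i phi_i X_{t-i} + eps_t, the
one-step-ahead conditional mean is
  E[X_{t+1} | X_t, ...] = c + sum_i phi_i X_{t+1-i}.
Substitute known values:
  E[X_{t+1} | ...] = (-0.837) * (7)
                   = -5.8590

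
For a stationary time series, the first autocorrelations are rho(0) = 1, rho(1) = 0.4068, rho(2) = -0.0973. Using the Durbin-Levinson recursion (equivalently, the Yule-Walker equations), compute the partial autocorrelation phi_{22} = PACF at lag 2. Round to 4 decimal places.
\phi_{22} = -0.3149

The PACF at lag k is phi_{kk}, the last component of the solution
to the Yule-Walker system G_k phi = r_k where
  (G_k)_{ij} = rho(|i - j|), (r_k)_i = rho(i), i,j = 1..k.
Equivalently, Durbin-Levinson gives phi_{kk} iteratively:
  phi_{11} = rho(1)
  phi_{kk} = [rho(k) - sum_{j=1..k-1} phi_{k-1,j} rho(k-j)]
            / [1 - sum_{j=1..k-1} phi_{k-1,j} rho(j)],
  phi_{k,j} = phi_{k-1,j} - phi_{kk} phi_{k-1,k-j},  j = 1..k-1.
Step k = 1:
  phi_11 = rho(1) = 0.4068.
Step k = 2:
  phi_22 = [rho(2) - phi_11 rho(1)] / [1 - phi_11 rho(1)] = [-0.0973 - (0.4068)(0.4068)] / [1 - (0.4068)(0.4068)]
         = -0.26278624 / 0.83451376 = -0.3149.
Therefore phi_{22} = -0.3149.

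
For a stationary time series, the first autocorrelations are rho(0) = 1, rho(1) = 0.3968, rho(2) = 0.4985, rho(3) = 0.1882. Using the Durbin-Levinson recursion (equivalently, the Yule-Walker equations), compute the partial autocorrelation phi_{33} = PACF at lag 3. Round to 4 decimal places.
\phi_{33} = -0.1280

The PACF at lag k is phi_{kk}, the last component of the solution
to the Yule-Walker system G_k phi = r_k where
  (G_k)_{ij} = rho(|i - j|), (r_k)_i = rho(i), i,j = 1..k.
Equivalently, Durbin-Levinson gives phi_{kk} iteratively:
  phi_{11} = rho(1)
  phi_{kk} = [rho(k) - sum_{j=1..k-1} phi_{k-1,j} rho(k-j)]
            / [1 - sum_{j=1..k-1} phi_{k-1,j} rho(j)],
  phi_{k,j} = phi_{k-1,j} - phi_{kk} phi_{k-1,k-j},  j = 1..k-1.
Step k = 1:
  phi_11 = rho(1) = 0.3968.
Step k = 2:
  phi_22 = [rho(2) - phi_11 rho(1)] / [1 - phi_11 rho(1)] = [0.4985 - (0.3968)(0.3968)] / [1 - (0.3968)(0.3968)]
         = 0.34104976 / 0.84254976 = 0.404783.
  Update: phi_21 = phi_11 - phi_22 phi_11 = 0.3968 - (0.404783)(0.3968) = 0.236182.
Step k = 3:
  phi_33 = [rho(3) - phi_21 rho(2) - phi_22 rho(1)] / [1 - phi_21 rho(1) - phi_22 rho(2)]
    numerator   = 0.1882 - (0.236182)(0.4985) - (0.404783)(0.3968) = -0.09015466
    denominator = 1 - (0.236182)(0.3968) - (0.404783)(0.4985) = 0.70449864
  phi_33 = -0.09015466 / 0.70449864 = -0.128.
Therefore phi_{33} = -0.1280.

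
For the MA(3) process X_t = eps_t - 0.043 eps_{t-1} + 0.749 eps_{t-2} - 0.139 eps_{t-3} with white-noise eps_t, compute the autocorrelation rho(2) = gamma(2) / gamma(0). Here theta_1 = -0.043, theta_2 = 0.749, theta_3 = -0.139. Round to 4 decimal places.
\rho(2) = 0.4772

For an MA(q) process with theta_0 = 1, the autocovariance is
  gamma(k) = sigma^2 * sum_{i=0..q-k} theta_i * theta_{i+k},
and rho(k) = gamma(k) / gamma(0). Sigma^2 cancels.
  numerator   = (1)*(0.749) + (-0.043)*(-0.139) = 0.754977.
  denominator = (1)^2 + (-0.043)^2 + (0.749)^2 + (-0.139)^2 = 1.582171.
  rho(2) = 0.754977 / 1.582171 = 0.4772.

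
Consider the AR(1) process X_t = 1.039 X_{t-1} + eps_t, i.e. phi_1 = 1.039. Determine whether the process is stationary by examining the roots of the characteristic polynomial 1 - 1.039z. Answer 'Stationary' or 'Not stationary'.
\text{Not stationary}

The AR(p) characteristic polynomial is P(z) = 1 - 1.039z.
Stationarity requires all roots to lie outside the unit circle, i.e. |z| > 1 for every root.
This is linear in z: 1 + (-1.039) z = 0  =>  z = -1/(-1.039) = 0.962464,  |z| = 0.962464.
Moduli of all roots: 0.9625.
All moduli strictly greater than 1? No.
Verdict: Not stationary.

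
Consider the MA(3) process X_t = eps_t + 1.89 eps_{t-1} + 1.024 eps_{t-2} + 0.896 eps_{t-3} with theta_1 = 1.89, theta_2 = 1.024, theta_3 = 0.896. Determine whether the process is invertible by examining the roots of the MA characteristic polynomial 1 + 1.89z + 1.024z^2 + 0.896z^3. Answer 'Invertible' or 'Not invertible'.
\text{Not invertible}

The MA(q) characteristic polynomial is P(z) = 1 + 1.89z + 1.024z^2 + 0.896z^3.
Invertibility requires all roots to lie outside the unit circle, i.e. |z| > 1 for every root.
Degree 3: look for a simple real root z0 first, then factor out (1 - z/z0) and solve the remaining quadratic.
Testing z0 = -0.625: P(-0.625) = 1 + (1.89)(-0.625) + (1.024)(-0.625)^2 + (0.896)(-0.625)^3
  = 1 + (-1.18125) + (0.4) + (-0.21875) = 0.  So z_0 = -0.625 is a root, |z_0| = 0.625.
Divide out the factor (1 + 1.6 z) = (1 - z/z0) (since 1/z0 = -1.6):
  P(z) = (1 + 1.6 z)(1 + (0.29) z + (0.56) z^2)
  [check: z-coef 0.29 - (-1.6) = 1.89; z^2-coef 0.56 - (-1.6)(0.29) = 1.024; z^3-coef -(-1.6)(0.56) = 0.896.]
Remaining roots from the quadratic factor 1 + (0.29) z + (0.56) z^2:
  Set 1 + (0.29) z + (0.56) z^2 = 0, i.e. a z^2 + b z + c = 0 with a = 0.56, b = 0.29, c = 1.
  Discriminant D = b^2 - 4ac = (0.29)^2 - 4*(0.56)*1 = 0.0841 - (2.24) = -2.1559.
  D < 0, so the roots are the complex-conjugate pair z = (-b +/- i sqrt(-D)) / (2a) = -0.2589 +/- 1.311i.
  For a conjugate pair |z|^2 = z * conj(z) = (product of roots) = c/a = 1/(0.56) = 1.785714, so |z| = sqrt(1.785714) = 1.3363 for both roots.
Moduli of all roots: 0.6250, 1.3363, 1.3363.
All moduli strictly greater than 1? No.
Verdict: Not invertible.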